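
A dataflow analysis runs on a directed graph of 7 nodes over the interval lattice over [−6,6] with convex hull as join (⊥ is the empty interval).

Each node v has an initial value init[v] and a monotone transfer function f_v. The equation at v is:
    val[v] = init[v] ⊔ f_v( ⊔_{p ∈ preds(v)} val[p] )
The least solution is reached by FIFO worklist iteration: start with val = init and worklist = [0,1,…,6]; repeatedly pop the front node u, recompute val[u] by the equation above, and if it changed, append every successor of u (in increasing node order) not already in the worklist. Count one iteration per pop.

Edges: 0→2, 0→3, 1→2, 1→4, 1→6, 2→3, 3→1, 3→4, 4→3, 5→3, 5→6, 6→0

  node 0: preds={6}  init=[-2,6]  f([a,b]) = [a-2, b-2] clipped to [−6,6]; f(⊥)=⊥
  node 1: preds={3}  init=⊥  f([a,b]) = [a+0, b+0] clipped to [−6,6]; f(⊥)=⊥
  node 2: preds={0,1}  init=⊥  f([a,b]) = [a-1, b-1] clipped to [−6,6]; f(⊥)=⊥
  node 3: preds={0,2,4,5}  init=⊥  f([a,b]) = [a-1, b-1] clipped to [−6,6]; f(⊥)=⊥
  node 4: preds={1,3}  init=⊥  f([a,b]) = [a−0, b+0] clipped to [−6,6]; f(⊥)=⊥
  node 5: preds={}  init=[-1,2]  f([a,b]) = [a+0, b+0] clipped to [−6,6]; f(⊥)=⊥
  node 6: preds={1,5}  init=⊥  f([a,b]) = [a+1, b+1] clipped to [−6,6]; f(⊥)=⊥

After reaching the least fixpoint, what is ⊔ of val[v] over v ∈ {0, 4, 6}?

Worklist (27 pops):
  #1 pop 0: in=⊥ → [-2,6] (no change)
  #2 pop 1: in=⊥ → ⊥ (no change)
  #3 pop 2: in=[-2,6] → [-3,5] (was ⊥); enqueue []
  #4 pop 3: in=[-3,6] → [-4,5] (was ⊥); enqueue [1]
  #5 pop 4: in=[-4,5] → [-4,5] (was ⊥); enqueue [3]
  #6 pop 5: in=⊥ → [-1,2] (no change)
  #7 pop 6: in=[-1,2] → [0,3] (was ⊥); enqueue [0]
  #8 pop 1: in=[-4,5] → [-4,5] (was ⊥); enqueue [2,4,6]
  #9 pop 3: in=[-4,6] → [-5,5] (was [-4,5]); enqueue [1]
  #10 pop 0: in=[0,3] → [-2,6] (no change)
  #11 pop 2: in=[-4,6] → [-5,5] (was [-3,5]); enqueue [3]
  #12 pop 4: in=[-5,5] → [-5,5] (was [-4,5]); enqueue []
  #13 pop 6: in=[-4,5] → [-3,6] (was [0,3]); enqueue [0]
  #14 pop 1: in=[-5,5] → [-5,5] (was [-4,5]); enqueue [2,4,6]
  #15 pop 3: in=[-5,6] → [-6,5] (was [-5,5]); enqueue [1]
  #16 pop 0: in=[-3,6] → [-5,6] (was [-2,6]); enqueue [3]
  #17 pop 2: in=[-5,6] → [-6,5] (was [-5,5]); enqueue []
  #18 pop 4: in=[-6,5] → [-6,5] (was [-5,5]); enqueue []
  #19 pop 6: in=[-5,5] → [-4,6] (was [-3,6]); enqueue [0]
  #20 pop 1: in=[-6,5] → [-6,5] (was [-5,5]); enqueue [2,4,6]
  #21 pop 3: in=[-6,6] → [-6,5] (no change)
  #22 pop 0: in=[-4,6] → [-6,6] (was [-5,6]); enqueue [3]
  #23 pop 2: in=[-6,6] → [-6,5] (no change)
  #24 pop 4: in=[-6,5] → [-6,5] (no change)
  #25 pop 6: in=[-6,5] → [-5,6] (was [-4,6]); enqueue [0]
  #26 pop 3: in=[-6,6] → [-6,5] (no change)
  #27 pop 0: in=[-5,6] → [-6,6] (no change)

Fixpoint:
  val[0] = [-6,6]
  val[1] = [-6,5]
  val[2] = [-6,5]
  val[3] = [-6,5]
  val[4] = [-6,5]
  val[5] = [-1,2]
  val[6] = [-5,6]

[-6,6]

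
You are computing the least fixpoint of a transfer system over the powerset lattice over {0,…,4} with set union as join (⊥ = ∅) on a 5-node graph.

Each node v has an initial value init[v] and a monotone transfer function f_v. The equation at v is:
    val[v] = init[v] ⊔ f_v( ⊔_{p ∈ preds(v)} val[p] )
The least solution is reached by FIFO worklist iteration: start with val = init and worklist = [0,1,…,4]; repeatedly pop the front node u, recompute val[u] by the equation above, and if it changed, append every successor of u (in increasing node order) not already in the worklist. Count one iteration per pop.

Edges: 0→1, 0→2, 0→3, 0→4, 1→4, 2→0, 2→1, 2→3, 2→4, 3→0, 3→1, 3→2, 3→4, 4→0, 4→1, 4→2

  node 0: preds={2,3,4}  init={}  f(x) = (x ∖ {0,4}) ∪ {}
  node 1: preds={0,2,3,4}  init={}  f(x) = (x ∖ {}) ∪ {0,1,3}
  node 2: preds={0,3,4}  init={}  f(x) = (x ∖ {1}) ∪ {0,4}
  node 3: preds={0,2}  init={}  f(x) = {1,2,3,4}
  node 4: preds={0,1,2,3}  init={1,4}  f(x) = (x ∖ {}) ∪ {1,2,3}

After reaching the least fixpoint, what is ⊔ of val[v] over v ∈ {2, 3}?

{0,1,2,3,4}

Worklist (12 pops):
  #1 pop 0: in={1,4} → {1} (was {}); enqueue []
  #2 pop 1: in={1,4} → {0,1,3,4} (was {}); enqueue []
  #3 pop 2: in={1,4} → {0,4} (was {}); enqueue [0,1]
  #4 pop 3: in={0,1,4} → {1,2,3,4} (was {}); enqueue [2]
  #5 pop 4: in={0,1,2,3,4} → {0,1,2,3,4} (was {1,4}); enqueue []
  #6 pop 0: in={0,1,2,3,4} → {1,2,3} (was {1}); enqueue [3,4]
  #7 pop 1: in={0,1,2,3,4} → {0,1,2,3,4} (was {0,1,3,4}); enqueue []
  #8 pop 2: in={0,1,2,3,4} → {0,2,3,4} (was {0,4}); enqueue [0,1]
  #9 pop 3: in={0,1,2,3,4} → {1,2,3,4} (no change)
  #10 pop 4: in={0,1,2,3,4} → {0,1,2,3,4} (no change)
  #11 pop 0: in={0,1,2,3,4} → {1,2,3} (no change)
  #12 pop 1: in={0,1,2,3,4} → {0,1,2,3,4} (no change)

Fixpoint:
  val[0] = {1,2,3}
  val[1] = {0,1,2,3,4}
  val[2] = {0,2,3,4}
  val[3] = {1,2,3,4}
  val[4] = {0,1,2,3,4}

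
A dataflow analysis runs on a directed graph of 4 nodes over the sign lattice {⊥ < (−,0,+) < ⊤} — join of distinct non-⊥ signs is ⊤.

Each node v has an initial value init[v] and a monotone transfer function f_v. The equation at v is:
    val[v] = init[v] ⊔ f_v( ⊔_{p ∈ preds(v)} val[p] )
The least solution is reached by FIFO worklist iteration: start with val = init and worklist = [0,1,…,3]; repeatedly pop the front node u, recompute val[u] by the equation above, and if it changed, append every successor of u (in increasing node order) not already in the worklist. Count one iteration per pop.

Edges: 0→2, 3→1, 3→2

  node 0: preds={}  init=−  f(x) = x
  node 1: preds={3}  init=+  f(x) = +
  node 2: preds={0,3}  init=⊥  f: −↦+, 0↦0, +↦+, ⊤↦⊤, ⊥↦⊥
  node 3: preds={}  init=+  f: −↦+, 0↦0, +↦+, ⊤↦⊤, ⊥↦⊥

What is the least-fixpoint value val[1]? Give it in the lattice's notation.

Iteration log — 4 steps:
  step 1. node 0  ⊔preds=⊥  new=−  stable
  step 2. node 1  ⊔preds=+  new=+  stable
  step 3. node 2  ⊔preds=⊤  new=⊤  old=⊥  +wl: 
  step 4. node 3  ⊔preds=⊥  new=+  stable

Least fixpoint reached:
  node 0: −
  node 1: +
  node 2: ⊤
  node 3: +

+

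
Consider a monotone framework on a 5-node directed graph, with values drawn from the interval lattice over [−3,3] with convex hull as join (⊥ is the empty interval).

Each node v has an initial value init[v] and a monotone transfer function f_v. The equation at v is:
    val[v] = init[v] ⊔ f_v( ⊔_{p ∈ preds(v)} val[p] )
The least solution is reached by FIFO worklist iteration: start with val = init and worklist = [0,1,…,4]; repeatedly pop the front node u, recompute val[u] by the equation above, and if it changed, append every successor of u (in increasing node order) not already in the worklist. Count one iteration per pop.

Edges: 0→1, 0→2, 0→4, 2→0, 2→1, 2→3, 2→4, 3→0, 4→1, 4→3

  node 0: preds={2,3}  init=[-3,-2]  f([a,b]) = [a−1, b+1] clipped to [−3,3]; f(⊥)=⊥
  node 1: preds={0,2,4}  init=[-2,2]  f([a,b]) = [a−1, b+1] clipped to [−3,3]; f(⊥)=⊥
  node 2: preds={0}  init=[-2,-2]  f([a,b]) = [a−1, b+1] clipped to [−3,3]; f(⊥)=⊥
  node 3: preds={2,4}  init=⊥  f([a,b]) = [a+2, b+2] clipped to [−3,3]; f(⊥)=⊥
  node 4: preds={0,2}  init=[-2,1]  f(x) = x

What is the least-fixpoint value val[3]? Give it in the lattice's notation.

[-1,3]

Trace (13 dequeues):
  [1] u=0 | in [-2,-2] | out [-3,-1] | prev [-3,-2] | push {}
  [2] u=1 | in [-3,1] | out [-3,2] | prev [-2,2] | push {}
  [3] u=2 | in [-3,-1] | out [-3,0] | prev [-2,-2] | push {0,1}
  [4] u=3 | in [-3,1] | out [-1,3] | prev ⊥ | push {}
  [5] u=4 | in [-3,0] | out [-3,1] | prev [-2,1] | push {3}
  [6] u=0 | in [-3,3] | out [-3,3] | prev [-3,-1] | push {2,4}
  [7] u=1 | in [-3,3] | out [-3,3] | prev [-3,2] | push {}
  [8] u=3 | in [-3,1] | out [-1,3] | ==
  [9] u=2 | in [-3,3] | out [-3,3] | prev [-3,0] | push {0,1,3}
  [10] u=4 | in [-3,3] | out [-3,3] | prev [-3,1] | push {}
  [11] u=0 | in [-3,3] | out [-3,3] | ==
  [12] u=1 | in [-3,3] | out [-3,3] | ==
  [13] u=3 | in [-3,3] | out [-1,3] | ==

Converged values:
  [0] [-3,3]
  [1] [-3,3]
  [2] [-3,3]
  [3] [-1,3]
  [4] [-3,3]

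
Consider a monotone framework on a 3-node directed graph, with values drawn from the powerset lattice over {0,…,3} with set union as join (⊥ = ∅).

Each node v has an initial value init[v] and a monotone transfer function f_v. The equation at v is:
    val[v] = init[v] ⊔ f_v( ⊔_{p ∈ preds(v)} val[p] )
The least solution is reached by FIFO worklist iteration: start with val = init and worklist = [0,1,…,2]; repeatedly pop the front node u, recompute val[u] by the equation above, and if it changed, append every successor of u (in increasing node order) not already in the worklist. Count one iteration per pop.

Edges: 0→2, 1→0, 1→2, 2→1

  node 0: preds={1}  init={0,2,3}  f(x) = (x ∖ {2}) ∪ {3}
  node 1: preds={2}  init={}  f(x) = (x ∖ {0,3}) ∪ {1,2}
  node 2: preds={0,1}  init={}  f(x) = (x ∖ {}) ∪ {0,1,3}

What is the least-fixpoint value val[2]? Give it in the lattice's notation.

{0,1,2,3}

Iteration log — 6 steps:
  step 1. node 0  ⊔preds={}  new={0,2,3}  stable
  step 2. node 1  ⊔preds={}  new={1,2}  old={}  +wl: 0
  step 3. node 2  ⊔preds={0,1,2,3}  new={0,1,2,3}  old={}  +wl: 1
  step 4. node 0  ⊔preds={1,2}  new={0,1,2,3}  old={0,2,3}  +wl: 2
  step 5. node 1  ⊔preds={0,1,2,3}  new={1,2}  stable
  step 6. node 2  ⊔preds={0,1,2,3}  new={0,1,2,3}  stable

Least fixpoint reached:
  node 0: {0,1,2,3}
  node 1: {1,2}
  node 2: {0,1,2,3}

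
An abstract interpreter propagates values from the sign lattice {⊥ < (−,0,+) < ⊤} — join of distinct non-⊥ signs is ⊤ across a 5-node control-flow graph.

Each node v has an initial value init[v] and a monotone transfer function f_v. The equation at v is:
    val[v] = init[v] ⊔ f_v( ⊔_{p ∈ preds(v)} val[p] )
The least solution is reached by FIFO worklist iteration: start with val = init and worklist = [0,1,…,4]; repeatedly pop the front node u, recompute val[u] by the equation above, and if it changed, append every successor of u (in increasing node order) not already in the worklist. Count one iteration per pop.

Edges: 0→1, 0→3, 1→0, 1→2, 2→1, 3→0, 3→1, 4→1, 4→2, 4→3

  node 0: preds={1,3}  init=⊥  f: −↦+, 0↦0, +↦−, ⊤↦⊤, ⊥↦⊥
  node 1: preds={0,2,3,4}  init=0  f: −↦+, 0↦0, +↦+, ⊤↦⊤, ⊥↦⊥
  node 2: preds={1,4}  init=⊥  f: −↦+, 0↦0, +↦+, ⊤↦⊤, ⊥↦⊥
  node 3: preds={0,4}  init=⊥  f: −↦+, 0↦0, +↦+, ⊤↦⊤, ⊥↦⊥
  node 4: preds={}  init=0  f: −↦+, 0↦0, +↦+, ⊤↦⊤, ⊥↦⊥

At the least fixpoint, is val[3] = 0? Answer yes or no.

yes

Iteration log — 7 steps:
  step 1. node 0  ⊔preds=0  new=0  old=⊥  +wl: 
  step 2. node 1  ⊔preds=0  new=0  stable
  step 3. node 2  ⊔preds=0  new=0  old=⊥  +wl: 1
  step 4. node 3  ⊔preds=0  new=0  old=⊥  +wl: 0
  step 5. node 4  ⊔preds=⊥  new=0  stable
  step 6. node 1  ⊔preds=0  new=0  stable
  step 7. node 0  ⊔preds=0  new=0  stable

Least fixpoint reached:
  node 0: 0
  node 1: 0
  node 2: 0
  node 3: 0
  node 4: 0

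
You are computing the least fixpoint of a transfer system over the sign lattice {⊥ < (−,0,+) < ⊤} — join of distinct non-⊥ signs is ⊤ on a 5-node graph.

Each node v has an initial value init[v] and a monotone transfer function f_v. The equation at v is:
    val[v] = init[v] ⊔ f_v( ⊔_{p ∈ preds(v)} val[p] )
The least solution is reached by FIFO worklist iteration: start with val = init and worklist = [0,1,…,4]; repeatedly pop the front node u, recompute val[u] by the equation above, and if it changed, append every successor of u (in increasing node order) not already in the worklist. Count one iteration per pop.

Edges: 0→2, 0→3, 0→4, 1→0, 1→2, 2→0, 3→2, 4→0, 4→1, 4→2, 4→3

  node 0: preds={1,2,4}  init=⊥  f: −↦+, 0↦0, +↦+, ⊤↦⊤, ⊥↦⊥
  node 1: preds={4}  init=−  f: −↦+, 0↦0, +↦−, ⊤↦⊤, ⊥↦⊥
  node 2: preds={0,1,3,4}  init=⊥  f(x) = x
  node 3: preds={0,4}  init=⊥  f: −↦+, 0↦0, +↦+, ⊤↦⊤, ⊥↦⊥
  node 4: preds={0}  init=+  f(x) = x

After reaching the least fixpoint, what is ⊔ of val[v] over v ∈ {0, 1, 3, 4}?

⊤

Iteration log — 11 steps:
  step 1. node 0  ⊔preds=⊤  new=⊤  old=⊥  +wl: 
  step 2. node 1  ⊔preds=+  new=−  stable
  step 3. node 2  ⊔preds=⊤  new=⊤  old=⊥  +wl: 0
  step 4. node 3  ⊔preds=⊤  new=⊤  old=⊥  +wl: 2
  step 5. node 4  ⊔preds=⊤  new=⊤  old=+  +wl: 1,3
  step 6. node 0  ⊔preds=⊤  new=⊤  stable
  step 7. node 2  ⊔preds=⊤  new=⊤  stable
  step 8. node 1  ⊔preds=⊤  new=⊤  old=−  +wl: 0,2
  step 9. node 3  ⊔preds=⊤  new=⊤  stable
  step 10. node 0  ⊔preds=⊤  new=⊤  stable
  step 11. node 2  ⊔preds=⊤  new=⊤  stable

Least fixpoint reached:
  node 0: ⊤
  node 1: ⊤
  node 2: ⊤
  node 3: ⊤
  node 4: ⊤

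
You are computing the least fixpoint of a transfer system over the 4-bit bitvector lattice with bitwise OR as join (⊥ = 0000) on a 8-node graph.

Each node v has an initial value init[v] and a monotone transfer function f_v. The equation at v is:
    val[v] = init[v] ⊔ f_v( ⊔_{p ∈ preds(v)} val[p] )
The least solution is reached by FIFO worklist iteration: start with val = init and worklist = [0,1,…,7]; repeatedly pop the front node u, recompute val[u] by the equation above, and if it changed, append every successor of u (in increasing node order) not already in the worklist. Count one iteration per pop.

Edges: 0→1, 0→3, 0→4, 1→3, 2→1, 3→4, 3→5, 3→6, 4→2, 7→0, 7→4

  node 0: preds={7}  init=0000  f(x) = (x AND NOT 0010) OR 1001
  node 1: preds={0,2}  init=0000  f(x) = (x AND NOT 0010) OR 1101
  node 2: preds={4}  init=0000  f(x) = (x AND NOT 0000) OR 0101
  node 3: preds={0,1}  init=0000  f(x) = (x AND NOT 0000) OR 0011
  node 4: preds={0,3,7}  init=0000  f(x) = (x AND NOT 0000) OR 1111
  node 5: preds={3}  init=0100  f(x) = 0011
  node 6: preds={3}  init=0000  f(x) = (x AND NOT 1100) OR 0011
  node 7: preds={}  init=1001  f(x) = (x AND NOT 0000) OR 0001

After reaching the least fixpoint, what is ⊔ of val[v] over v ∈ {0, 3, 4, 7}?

1111

Trace (11 dequeues):
  [1] u=0 | in 1001 | out 1001 | prev 0000 | push {}
  [2] u=1 | in 1001 | out 1101 | prev 0000 | push {}
  [3] u=2 | in 0000 | out 0101 | prev 0000 | push {1}
  [4] u=3 | in 1101 | out 1111 | prev 0000 | push {}
  [5] u=4 | in 1111 | out 1111 | prev 0000 | push {2}
  [6] u=5 | in 1111 | out 0111 | prev 0100 | push {}
  [7] u=6 | in 1111 | out 0011 | prev 0000 | push {}
  [8] u=7 | in 0000 | out 1001 | ==
  [9] u=1 | in 1101 | out 1101 | ==
  [10] u=2 | in 1111 | out 1111 | prev 0101 | push {1}
  [11] u=1 | in 1111 | out 1101 | ==

Converged values:
  [0] 1001
  [1] 1101
  [2] 1111
  [3] 1111
  [4] 1111
  [5] 0111
  [6] 0011
  [7] 1001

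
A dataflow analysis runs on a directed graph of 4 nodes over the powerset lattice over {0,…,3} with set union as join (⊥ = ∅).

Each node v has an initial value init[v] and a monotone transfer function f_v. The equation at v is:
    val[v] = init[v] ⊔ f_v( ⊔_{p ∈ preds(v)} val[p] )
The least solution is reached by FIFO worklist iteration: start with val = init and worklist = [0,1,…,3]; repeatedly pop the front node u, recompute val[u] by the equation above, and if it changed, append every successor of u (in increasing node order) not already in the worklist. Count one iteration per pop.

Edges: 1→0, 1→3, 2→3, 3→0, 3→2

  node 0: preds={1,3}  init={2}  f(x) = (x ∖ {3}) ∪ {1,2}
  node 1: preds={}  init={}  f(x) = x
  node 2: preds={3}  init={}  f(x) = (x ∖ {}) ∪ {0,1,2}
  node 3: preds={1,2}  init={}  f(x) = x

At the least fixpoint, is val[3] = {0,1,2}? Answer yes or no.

yes

Iteration log — 6 steps:
  step 1. node 0  ⊔preds={}  new={1,2}  old={2}  +wl: 
  step 2. node 1  ⊔preds={}  new={}  stable
  step 3. node 2  ⊔preds={}  new={0,1,2}  old={}  +wl: 
  step 4. node 3  ⊔preds={0,1,2}  new={0,1,2}  old={}  +wl: 0,2
  step 5. node 0  ⊔preds={0,1,2}  new={0,1,2}  old={1,2}  +wl: 
  step 6. node 2  ⊔preds={0,1,2}  new={0,1,2}  stable

Least fixpoint reached:
  node 0: {0,1,2}
  node 1: {}
  node 2: {0,1,2}
  node 3: {0,1,2}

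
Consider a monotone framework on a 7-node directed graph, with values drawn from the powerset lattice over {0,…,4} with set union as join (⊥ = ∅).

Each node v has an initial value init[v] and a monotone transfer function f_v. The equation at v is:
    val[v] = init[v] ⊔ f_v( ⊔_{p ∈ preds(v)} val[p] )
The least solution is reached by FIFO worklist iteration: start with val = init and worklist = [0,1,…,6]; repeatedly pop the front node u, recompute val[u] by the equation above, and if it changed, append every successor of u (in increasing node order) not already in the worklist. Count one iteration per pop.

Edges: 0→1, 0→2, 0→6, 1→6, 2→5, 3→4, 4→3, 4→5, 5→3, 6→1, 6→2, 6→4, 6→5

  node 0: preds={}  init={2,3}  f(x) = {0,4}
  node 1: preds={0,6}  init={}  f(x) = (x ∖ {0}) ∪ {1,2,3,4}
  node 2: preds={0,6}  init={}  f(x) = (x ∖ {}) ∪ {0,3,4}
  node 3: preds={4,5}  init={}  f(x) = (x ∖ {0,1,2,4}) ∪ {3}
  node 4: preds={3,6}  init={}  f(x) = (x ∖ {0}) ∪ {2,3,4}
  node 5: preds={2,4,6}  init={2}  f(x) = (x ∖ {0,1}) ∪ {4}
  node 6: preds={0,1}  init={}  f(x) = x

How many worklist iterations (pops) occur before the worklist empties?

Worklist (13 pops):
  #1 pop 0: in={} → {0,2,3,4} (was {2,3}); enqueue []
  #2 pop 1: in={0,2,3,4} → {1,2,3,4} (was {}); enqueue []
  #3 pop 2: in={0,2,3,4} → {0,2,3,4} (was {}); enqueue []
  #4 pop 3: in={2} → {3} (was {}); enqueue []
  #5 pop 4: in={3} → {2,3,4} (was {}); enqueue [3]
  #6 pop 5: in={0,2,3,4} → {2,3,4} (was {2}); enqueue []
  #7 pop 6: in={0,1,2,3,4} → {0,1,2,3,4} (was {}); enqueue [1,2,4,5]
  #8 pop 3: in={2,3,4} → {3} (no change)
  #9 pop 1: in={0,1,2,3,4} → {1,2,3,4} (no change)
  #10 pop 2: in={0,1,2,3,4} → {0,1,2,3,4} (was {0,2,3,4}); enqueue []
  #11 pop 4: in={0,1,2,3,4} → {1,2,3,4} (was {2,3,4}); enqueue [3]
  #12 pop 5: in={0,1,2,3,4} → {2,3,4} (no change)
  #13 pop 3: in={1,2,3,4} → {3} (no change)

Fixpoint:
  val[0] = {0,2,3,4}
  val[1] = {1,2,3,4}
  val[2] = {0,1,2,3,4}
  val[3] = {3}
  val[4] = {1,2,3,4}
  val[5] = {2,3,4}
  val[6] = {0,1,2,3,4}

13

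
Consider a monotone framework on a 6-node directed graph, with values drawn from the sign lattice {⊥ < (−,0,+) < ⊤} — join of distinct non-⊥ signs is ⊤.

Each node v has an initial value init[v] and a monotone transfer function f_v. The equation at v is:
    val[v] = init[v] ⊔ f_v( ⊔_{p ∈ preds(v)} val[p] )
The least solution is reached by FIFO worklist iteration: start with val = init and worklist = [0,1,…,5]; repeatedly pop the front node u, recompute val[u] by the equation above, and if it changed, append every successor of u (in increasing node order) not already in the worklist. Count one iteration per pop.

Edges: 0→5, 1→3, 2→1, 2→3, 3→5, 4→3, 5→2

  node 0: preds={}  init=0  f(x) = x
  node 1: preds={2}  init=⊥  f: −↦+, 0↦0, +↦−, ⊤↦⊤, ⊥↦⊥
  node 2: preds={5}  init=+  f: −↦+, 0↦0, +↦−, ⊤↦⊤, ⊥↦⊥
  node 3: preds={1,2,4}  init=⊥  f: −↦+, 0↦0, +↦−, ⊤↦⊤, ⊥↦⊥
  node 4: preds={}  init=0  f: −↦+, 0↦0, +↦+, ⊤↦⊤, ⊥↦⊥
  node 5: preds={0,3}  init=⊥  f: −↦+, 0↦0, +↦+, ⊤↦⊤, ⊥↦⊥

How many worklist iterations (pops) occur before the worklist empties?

9

Trace (9 dequeues):
  [1] u=0 | in ⊥ | out 0 | ==
  [2] u=1 | in + | out − | prev ⊥ | push {}
  [3] u=2 | in ⊥ | out + | ==
  [4] u=3 | in ⊤ | out ⊤ | prev ⊥ | push {}
  [5] u=4 | in ⊥ | out 0 | ==
  [6] u=5 | in ⊤ | out ⊤ | prev ⊥ | push {2}
  [7] u=2 | in ⊤ | out ⊤ | prev + | push {1,3}
  [8] u=1 | in ⊤ | out ⊤ | prev − | push {}
  [9] u=3 | in ⊤ | out ⊤ | ==

Converged values:
  [0] 0
  [1] ⊤
  [2] ⊤
  [3] ⊤
  [4] 0
  [5] ⊤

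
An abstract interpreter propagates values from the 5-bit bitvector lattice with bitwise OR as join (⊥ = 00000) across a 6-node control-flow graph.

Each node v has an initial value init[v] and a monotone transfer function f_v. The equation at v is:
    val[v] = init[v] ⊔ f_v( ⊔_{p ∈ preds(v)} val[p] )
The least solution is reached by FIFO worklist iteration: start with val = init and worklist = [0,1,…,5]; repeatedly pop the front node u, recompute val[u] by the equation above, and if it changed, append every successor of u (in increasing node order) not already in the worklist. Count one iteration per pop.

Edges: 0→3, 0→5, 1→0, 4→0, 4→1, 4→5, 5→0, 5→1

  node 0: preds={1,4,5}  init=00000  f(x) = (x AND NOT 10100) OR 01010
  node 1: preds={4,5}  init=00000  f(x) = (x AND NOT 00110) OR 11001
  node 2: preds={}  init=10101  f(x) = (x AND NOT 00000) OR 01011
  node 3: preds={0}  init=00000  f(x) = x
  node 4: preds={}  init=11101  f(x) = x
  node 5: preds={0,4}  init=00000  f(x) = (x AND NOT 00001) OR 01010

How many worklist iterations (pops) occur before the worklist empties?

Worklist (8 pops):
  #1 pop 0: in=11101 → 01011 (was 00000); enqueue []
  #2 pop 1: in=11101 → 11001 (was 00000); enqueue [0]
  #3 pop 2: in=00000 → 11111 (was 10101); enqueue []
  #4 pop 3: in=01011 → 01011 (was 00000); enqueue []
  #5 pop 4: in=00000 → 11101 (no change)
  #6 pop 5: in=11111 → 11110 (was 00000); enqueue [1]
  #7 pop 0: in=11111 → 01011 (no change)
  #8 pop 1: in=11111 → 11001 (no change)

Fixpoint:
  val[0] = 01011
  val[1] = 11001
  val[2] = 11111
  val[3] = 01011
  val[4] = 11101
  val[5] = 11110

8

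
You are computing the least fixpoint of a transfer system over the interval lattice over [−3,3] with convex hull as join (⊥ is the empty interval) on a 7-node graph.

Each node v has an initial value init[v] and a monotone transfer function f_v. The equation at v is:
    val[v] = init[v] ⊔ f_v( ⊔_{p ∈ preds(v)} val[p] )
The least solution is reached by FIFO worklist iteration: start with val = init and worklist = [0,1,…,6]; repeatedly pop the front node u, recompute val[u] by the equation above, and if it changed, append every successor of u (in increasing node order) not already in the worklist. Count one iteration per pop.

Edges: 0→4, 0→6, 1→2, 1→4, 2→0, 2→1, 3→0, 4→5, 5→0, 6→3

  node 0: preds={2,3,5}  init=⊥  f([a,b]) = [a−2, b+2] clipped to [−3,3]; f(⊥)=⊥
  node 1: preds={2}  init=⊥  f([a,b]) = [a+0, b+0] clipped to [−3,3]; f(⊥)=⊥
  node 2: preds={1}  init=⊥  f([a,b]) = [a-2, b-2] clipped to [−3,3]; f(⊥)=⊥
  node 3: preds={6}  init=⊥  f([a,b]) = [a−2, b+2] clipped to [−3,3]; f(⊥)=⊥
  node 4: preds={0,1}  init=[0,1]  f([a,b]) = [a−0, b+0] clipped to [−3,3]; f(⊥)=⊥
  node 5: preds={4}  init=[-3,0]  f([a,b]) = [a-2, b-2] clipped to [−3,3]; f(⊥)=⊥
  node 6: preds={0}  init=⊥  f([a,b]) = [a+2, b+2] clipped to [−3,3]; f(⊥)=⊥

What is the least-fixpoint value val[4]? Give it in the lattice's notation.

Worklist (13 pops):
  #1 pop 0: in=[-3,0] → [-3,2] (was ⊥); enqueue []
  #2 pop 1: in=⊥ → ⊥ (no change)
  #3 pop 2: in=⊥ → ⊥ (no change)
  #4 pop 3: in=⊥ → ⊥ (no change)
  #5 pop 4: in=[-3,2] → [-3,2] (was [0,1]); enqueue []
  #6 pop 5: in=[-3,2] → [-3,0] (no change)
  #7 pop 6: in=[-3,2] → [-1,3] (was ⊥); enqueue [3]
  #8 pop 3: in=[-1,3] → [-3,3] (was ⊥); enqueue [0]
  #9 pop 0: in=[-3,3] → [-3,3] (was [-3,2]); enqueue [4,6]
  #10 pop 4: in=[-3,3] → [-3,3] (was [-3,2]); enqueue [5]
  #11 pop 6: in=[-3,3] → [-1,3] (no change)
  #12 pop 5: in=[-3,3] → [-3,1] (was [-3,0]); enqueue [0]
  #13 pop 0: in=[-3,3] → [-3,3] (no change)

Fixpoint:
  val[0] = [-3,3]
  val[1] = ⊥
  val[2] = ⊥
  val[3] = [-3,3]
  val[4] = [-3,3]
  val[5] = [-3,1]
  val[6] = [-1,3]

[-3,3]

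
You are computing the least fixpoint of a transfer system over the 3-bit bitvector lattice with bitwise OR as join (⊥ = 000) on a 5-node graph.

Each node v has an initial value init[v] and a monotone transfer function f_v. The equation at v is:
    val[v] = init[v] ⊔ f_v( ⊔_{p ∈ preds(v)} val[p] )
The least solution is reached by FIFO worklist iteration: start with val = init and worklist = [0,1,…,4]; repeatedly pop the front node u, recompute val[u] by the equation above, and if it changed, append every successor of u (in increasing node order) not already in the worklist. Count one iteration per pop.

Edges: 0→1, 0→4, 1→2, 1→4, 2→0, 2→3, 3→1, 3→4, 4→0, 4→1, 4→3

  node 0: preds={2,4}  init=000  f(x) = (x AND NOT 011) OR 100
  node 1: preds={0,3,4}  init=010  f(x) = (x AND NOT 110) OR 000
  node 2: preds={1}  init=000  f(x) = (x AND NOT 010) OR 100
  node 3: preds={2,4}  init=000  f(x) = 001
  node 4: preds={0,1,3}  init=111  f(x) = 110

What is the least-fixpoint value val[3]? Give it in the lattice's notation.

Worklist (7 pops):
  #1 pop 0: in=111 → 100 (was 000); enqueue []
  #2 pop 1: in=111 → 011 (was 010); enqueue []
  #3 pop 2: in=011 → 101 (was 000); enqueue [0]
  #4 pop 3: in=111 → 001 (was 000); enqueue [1]
  #5 pop 4: in=111 → 111 (no change)
  #6 pop 0: in=111 → 100 (no change)
  #7 pop 1: in=111 → 011 (no change)

Fixpoint:
  val[0] = 100
  val[1] = 011
  val[2] = 101
  val[3] = 001
  val[4] = 111

001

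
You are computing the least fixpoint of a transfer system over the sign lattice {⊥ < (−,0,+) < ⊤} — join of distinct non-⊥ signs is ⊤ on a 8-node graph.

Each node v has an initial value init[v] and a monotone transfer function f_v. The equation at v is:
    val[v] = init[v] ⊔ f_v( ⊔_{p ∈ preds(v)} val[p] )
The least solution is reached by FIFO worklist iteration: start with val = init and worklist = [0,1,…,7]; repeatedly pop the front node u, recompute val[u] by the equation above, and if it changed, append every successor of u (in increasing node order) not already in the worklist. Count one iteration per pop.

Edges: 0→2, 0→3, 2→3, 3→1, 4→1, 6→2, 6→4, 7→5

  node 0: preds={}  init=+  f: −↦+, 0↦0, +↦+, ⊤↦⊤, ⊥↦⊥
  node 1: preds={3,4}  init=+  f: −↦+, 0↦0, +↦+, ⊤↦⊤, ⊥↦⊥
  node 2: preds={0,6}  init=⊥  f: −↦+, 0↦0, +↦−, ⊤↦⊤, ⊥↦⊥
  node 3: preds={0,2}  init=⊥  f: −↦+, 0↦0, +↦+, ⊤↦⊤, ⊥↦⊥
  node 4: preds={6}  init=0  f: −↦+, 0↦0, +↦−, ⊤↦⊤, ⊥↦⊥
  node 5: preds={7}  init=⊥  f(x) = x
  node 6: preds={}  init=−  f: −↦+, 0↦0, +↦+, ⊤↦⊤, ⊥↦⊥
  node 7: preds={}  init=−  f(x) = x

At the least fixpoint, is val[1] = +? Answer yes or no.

no

Worklist (9 pops):
  #1 pop 0: in=⊥ → + (no change)
  #2 pop 1: in=0 → ⊤ (was +); enqueue []
  #3 pop 2: in=⊤ → ⊤ (was ⊥); enqueue []
  #4 pop 3: in=⊤ → ⊤ (was ⊥); enqueue [1]
  #5 pop 4: in=− → ⊤ (was 0); enqueue []
  #6 pop 5: in=− → − (was ⊥); enqueue []
  #7 pop 6: in=⊥ → − (no change)
  #8 pop 7: in=⊥ → − (no change)
  #9 pop 1: in=⊤ → ⊤ (no change)

Fixpoint:
  val[0] = +
  val[1] = ⊤
  val[2] = ⊤
  val[3] = ⊤
  val[4] = ⊤
  val[5] = −
  val[6] = −
  val[7] = −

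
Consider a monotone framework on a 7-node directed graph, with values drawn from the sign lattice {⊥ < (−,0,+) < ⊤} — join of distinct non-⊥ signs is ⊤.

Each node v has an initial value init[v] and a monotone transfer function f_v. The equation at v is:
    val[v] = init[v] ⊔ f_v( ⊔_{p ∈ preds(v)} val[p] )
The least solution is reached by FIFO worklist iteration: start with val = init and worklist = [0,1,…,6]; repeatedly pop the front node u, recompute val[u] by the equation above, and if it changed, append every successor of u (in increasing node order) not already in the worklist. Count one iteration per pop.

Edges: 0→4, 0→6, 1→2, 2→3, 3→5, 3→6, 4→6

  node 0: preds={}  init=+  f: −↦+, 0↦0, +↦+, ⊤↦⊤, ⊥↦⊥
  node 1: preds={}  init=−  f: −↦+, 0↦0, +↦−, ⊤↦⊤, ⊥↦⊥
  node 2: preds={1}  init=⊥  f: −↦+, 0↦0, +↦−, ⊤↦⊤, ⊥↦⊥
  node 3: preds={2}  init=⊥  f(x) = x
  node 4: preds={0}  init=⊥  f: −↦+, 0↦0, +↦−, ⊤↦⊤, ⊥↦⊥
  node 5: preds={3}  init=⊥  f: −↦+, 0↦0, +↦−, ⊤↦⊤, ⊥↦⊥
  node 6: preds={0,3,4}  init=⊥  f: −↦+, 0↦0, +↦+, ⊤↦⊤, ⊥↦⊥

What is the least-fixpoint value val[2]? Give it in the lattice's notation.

Worklist (7 pops):
  #1 pop 0: in=⊥ → + (no change)
  #2 pop 1: in=⊥ → − (no change)
  #3 pop 2: in=− → + (was ⊥); enqueue []
  #4 pop 3: in=+ → + (was ⊥); enqueue []
  #5 pop 4: in=+ → − (was ⊥); enqueue []
  #6 pop 5: in=+ → − (was ⊥); enqueue []
  #7 pop 6: in=⊤ → ⊤ (was ⊥); enqueue []

Fixpoint:
  val[0] = +
  val[1] = −
  val[2] = +
  val[3] = +
  val[4] = −
  val[5] = −
  val[6] = ⊤

+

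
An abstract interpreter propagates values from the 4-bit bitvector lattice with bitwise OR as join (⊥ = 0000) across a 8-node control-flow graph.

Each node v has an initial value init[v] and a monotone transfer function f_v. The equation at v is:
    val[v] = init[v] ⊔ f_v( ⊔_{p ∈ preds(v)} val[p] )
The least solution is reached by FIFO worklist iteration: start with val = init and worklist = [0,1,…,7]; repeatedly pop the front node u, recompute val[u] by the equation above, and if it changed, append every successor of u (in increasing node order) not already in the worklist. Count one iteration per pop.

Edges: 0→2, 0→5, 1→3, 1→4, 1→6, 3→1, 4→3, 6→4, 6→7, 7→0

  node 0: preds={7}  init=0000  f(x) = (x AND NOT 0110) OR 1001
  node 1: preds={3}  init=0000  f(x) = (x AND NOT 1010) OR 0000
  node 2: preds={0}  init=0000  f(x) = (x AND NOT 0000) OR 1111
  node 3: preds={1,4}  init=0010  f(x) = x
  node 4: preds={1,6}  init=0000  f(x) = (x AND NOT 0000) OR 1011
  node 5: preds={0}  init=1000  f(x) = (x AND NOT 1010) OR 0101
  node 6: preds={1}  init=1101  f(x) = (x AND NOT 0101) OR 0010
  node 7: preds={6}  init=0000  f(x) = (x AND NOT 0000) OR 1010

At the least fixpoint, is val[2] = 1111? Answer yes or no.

Iteration log — 15 steps:
  step 1. node 0  ⊔preds=0000  new=1001  old=0000  +wl: 
  step 2. node 1  ⊔preds=0010  new=0000  stable
  step 3. node 2  ⊔preds=1001  new=1111  old=0000  +wl: 
  step 4. node 3  ⊔preds=0000  new=0010  stable
  step 5. node 4  ⊔preds=1101  new=1111  old=0000  +wl: 3
  step 6. node 5  ⊔preds=1001  new=1101  old=1000  +wl: 
  step 7. node 6  ⊔preds=0000  new=1111  old=1101  +wl: 4
  step 8. node 7  ⊔preds=1111  new=1111  old=0000  +wl: 0
  step 9. node 3  ⊔preds=1111  new=1111  old=0010  +wl: 1
  step 10. node 4  ⊔preds=1111  new=1111  stable
  step 11. node 0  ⊔preds=1111  new=1001  stable
  step 12. node 1  ⊔preds=1111  new=0101  old=0000  +wl: 3,4,6
  step 13. node 3  ⊔preds=1111  new=1111  stable
  step 14. node 4  ⊔preds=1111  new=1111  stable
  step 15. node 6  ⊔preds=0101  new=1111  stable

Least fixpoint reached:
  node 0: 1001
  node 1: 0101
  node 2: 1111
  node 3: 1111
  node 4: 1111
  node 5: 1101
  node 6: 1111
  node 7: 1111

yes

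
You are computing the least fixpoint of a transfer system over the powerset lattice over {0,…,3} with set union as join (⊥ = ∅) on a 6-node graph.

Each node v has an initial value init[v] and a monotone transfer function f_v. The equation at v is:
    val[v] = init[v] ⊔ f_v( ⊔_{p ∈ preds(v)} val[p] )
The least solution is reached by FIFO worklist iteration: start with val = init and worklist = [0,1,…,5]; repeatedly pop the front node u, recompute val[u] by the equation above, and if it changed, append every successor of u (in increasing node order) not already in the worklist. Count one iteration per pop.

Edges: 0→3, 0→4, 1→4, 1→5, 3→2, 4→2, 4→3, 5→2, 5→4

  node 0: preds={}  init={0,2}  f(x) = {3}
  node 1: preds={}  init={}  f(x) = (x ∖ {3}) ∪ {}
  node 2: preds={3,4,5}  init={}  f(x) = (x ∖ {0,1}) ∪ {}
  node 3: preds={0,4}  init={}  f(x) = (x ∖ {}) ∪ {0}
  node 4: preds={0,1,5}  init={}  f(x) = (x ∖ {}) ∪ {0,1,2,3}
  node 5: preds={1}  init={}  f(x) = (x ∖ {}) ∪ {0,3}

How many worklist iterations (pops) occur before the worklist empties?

Worklist (10 pops):
  #1 pop 0: in={} → {0,2,3} (was {0,2}); enqueue []
  #2 pop 1: in={} → {} (no change)
  #3 pop 2: in={} → {} (no change)
  #4 pop 3: in={0,2,3} → {0,2,3} (was {}); enqueue [2]
  #5 pop 4: in={0,2,3} → {0,1,2,3} (was {}); enqueue [3]
  #6 pop 5: in={} → {0,3} (was {}); enqueue [4]
  #7 pop 2: in={0,1,2,3} → {2,3} (was {}); enqueue []
  #8 pop 3: in={0,1,2,3} → {0,1,2,3} (was {0,2,3}); enqueue [2]
  #9 pop 4: in={0,2,3} → {0,1,2,3} (no change)
  #10 pop 2: in={0,1,2,3} → {2,3} (no change)

Fixpoint:
  val[0] = {0,2,3}
  val[1] = {}
  val[2] = {2,3}
  val[3] = {0,1,2,3}
  val[4] = {0,1,2,3}
  val[5] = {0,3}

10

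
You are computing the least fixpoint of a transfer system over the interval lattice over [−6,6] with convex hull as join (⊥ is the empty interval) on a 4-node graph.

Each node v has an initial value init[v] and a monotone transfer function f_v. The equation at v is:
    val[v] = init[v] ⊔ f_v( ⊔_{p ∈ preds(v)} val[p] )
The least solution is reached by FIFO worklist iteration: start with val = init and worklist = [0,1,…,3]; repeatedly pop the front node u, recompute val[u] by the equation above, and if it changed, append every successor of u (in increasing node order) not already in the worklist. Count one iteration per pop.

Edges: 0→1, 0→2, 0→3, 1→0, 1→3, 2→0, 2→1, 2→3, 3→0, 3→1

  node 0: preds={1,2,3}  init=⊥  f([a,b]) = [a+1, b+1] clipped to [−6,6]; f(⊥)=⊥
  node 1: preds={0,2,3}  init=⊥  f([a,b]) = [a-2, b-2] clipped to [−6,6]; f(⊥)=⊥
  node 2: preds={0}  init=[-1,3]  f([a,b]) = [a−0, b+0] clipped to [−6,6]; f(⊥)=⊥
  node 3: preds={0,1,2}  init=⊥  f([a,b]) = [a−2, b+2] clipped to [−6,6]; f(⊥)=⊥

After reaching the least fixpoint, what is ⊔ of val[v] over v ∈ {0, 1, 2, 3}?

Iteration log — 14 steps:
  step 1. node 0  ⊔preds=[-1,3]  new=[0,4]  old=⊥  +wl: 
  step 2. node 1  ⊔preds=[-1,4]  new=[-3,2]  old=⊥  +wl: 0
  step 3. node 2  ⊔preds=[0,4]  new=[-1,4]  old=[-1,3]  +wl: 1
  step 4. node 3  ⊔preds=[-3,4]  new=[-5,6]  old=⊥  +wl: 
  step 5. node 0  ⊔preds=[-5,6]  new=[-4,6]  old=[0,4]  +wl: 2,3
  step 6. node 1  ⊔preds=[-5,6]  new=[-6,4]  old=[-3,2]  +wl: 0
  step 7. node 2  ⊔preds=[-4,6]  new=[-4,6]  old=[-1,4]  +wl: 1
  step 8. node 3  ⊔preds=[-6,6]  new=[-6,6]  old=[-5,6]  +wl: 
  step 9. node 0  ⊔preds=[-6,6]  new=[-5,6]  old=[-4,6]  +wl: 2,3
  step 10. node 1  ⊔preds=[-6,6]  new=[-6,4]  stable
  step 11. node 2  ⊔preds=[-5,6]  new=[-5,6]  old=[-4,6]  +wl: 0,1
  step 12. node 3  ⊔preds=[-6,6]  new=[-6,6]  stable
  step 13. node 0  ⊔preds=[-6,6]  new=[-5,6]  stable
  step 14. node 1  ⊔preds=[-6,6]  new=[-6,4]  stable

Least fixpoint reached:
  node 0: [-5,6]
  node 1: [-6,4]
  node 2: [-5,6]
  node 3: [-6,6]

[-6,6]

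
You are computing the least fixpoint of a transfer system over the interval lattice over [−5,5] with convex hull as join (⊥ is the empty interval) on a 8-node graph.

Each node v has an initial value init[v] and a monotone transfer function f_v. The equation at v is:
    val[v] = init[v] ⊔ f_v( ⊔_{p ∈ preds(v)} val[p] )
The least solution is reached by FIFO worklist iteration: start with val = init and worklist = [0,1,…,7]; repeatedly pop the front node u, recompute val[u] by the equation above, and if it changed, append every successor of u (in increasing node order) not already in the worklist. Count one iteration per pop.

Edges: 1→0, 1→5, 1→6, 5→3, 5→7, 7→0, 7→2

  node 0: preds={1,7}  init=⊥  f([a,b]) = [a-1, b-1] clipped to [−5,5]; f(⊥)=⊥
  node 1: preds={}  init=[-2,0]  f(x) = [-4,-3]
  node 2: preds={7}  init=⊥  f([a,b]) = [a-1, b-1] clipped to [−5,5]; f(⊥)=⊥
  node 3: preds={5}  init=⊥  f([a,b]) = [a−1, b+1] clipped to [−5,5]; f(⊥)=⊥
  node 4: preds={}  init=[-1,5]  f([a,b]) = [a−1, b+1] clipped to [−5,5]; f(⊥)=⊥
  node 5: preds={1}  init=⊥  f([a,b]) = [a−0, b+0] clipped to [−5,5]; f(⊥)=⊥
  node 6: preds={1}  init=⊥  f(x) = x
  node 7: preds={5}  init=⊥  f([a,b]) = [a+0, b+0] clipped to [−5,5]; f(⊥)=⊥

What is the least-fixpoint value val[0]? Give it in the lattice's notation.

Iteration log — 11 steps:
  step 1. node 0  ⊔preds=[-2,0]  new=[-3,-1]  old=⊥  +wl: 
  step 2. node 1  ⊔preds=⊥  new=[-4,0]  old=[-2,0]  +wl: 0
  step 3. node 2  ⊔preds=⊥  new=⊥  stable
  step 4. node 3  ⊔preds=⊥  new=⊥  stable
  step 5. node 4  ⊔preds=⊥  new=[-1,5]  stable
  step 6. node 5  ⊔preds=[-4,0]  new=[-4,0]  old=⊥  +wl: 3
  step 7. node 6  ⊔preds=[-4,0]  new=[-4,0]  old=⊥  +wl: 
  step 8. node 7  ⊔preds=[-4,0]  new=[-4,0]  old=⊥  +wl: 2
  step 9. node 0  ⊔preds=[-4,0]  new=[-5,-1]  old=[-3,-1]  +wl: 
  step 10. node 3  ⊔preds=[-4,0]  new=[-5,1]  old=⊥  +wl: 
  step 11. node 2  ⊔preds=[-4,0]  new=[-5,-1]  old=⊥  +wl: 

Least fixpoint reached:
  node 0: [-5,-1]
  node 1: [-4,0]
  node 2: [-5,-1]
  node 3: [-5,1]
  node 4: [-1,5]
  node 5: [-4,0]
  node 6: [-4,0]
  node 7: [-4,0]

[-5,-1]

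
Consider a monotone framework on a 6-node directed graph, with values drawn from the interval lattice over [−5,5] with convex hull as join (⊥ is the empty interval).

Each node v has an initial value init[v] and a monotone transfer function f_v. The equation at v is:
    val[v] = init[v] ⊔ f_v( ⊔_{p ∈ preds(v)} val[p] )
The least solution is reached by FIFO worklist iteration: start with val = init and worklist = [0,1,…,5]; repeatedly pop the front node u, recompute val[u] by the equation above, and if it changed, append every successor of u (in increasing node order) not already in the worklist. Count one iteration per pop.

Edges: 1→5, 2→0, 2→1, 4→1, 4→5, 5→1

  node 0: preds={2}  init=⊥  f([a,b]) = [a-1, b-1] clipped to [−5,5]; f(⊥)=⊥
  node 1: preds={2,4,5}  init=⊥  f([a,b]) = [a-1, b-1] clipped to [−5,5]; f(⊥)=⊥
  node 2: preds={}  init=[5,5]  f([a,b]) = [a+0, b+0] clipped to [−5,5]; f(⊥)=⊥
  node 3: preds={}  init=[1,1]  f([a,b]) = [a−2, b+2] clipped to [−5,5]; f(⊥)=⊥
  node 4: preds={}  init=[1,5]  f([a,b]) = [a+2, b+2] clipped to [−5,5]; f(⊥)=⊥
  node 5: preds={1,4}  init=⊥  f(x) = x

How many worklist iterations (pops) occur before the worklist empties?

17

Iteration log — 17 steps:
  step 1. node 0  ⊔preds=[5,5]  new=[4,4]  old=⊥  +wl: 
  step 2. node 1  ⊔preds=[1,5]  new=[0,4]  old=⊥  +wl: 
  step 3. node 2  ⊔preds=⊥  new=[5,5]  stable
  step 4. node 3  ⊔preds=⊥  new=[1,1]  stable
  step 5. node 4  ⊔preds=⊥  new=[1,5]  stable
  step 6. node 5  ⊔preds=[0,5]  new=[0,5]  old=⊥  +wl: 1
  step 7. node 1  ⊔preds=[0,5]  new=[-1,4]  old=[0,4]  +wl: 5
  step 8. node 5  ⊔preds=[-1,5]  new=[-1,5]  old=[0,5]  +wl: 1
  step 9. node 1  ⊔preds=[-1,5]  new=[-2,4]  old=[-1,4]  +wl: 5
  step 10. node 5  ⊔preds=[-2,5]  new=[-2,5]  old=[-1,5]  +wl: 1
  step 11. node 1  ⊔preds=[-2,5]  new=[-3,4]  old=[-2,4]  +wl: 5
  step 12. node 5  ⊔preds=[-3,5]  new=[-3,5]  old=[-2,5]  +wl: 1
  step 13. node 1  ⊔preds=[-3,5]  new=[-4,4]  old=[-3,4]  +wl: 5
  step 14. node 5  ⊔preds=[-4,5]  new=[-4,5]  old=[-3,5]  +wl: 1
  step 15. node 1  ⊔preds=[-4,5]  new=[-5,4]  old=[-4,4]  +wl: 5
  step 16. node 5  ⊔preds=[-5,5]  new=[-5,5]  old=[-4,5]  +wl: 1
  step 17. node 1  ⊔preds=[-5,5]  new=[-5,4]  stable

Least fixpoint reached:
  node 0: [4,4]
  node 1: [-5,4]
  node 2: [5,5]
  node 3: [1,1]
  node 4: [1,5]
  node 5: [-5,5]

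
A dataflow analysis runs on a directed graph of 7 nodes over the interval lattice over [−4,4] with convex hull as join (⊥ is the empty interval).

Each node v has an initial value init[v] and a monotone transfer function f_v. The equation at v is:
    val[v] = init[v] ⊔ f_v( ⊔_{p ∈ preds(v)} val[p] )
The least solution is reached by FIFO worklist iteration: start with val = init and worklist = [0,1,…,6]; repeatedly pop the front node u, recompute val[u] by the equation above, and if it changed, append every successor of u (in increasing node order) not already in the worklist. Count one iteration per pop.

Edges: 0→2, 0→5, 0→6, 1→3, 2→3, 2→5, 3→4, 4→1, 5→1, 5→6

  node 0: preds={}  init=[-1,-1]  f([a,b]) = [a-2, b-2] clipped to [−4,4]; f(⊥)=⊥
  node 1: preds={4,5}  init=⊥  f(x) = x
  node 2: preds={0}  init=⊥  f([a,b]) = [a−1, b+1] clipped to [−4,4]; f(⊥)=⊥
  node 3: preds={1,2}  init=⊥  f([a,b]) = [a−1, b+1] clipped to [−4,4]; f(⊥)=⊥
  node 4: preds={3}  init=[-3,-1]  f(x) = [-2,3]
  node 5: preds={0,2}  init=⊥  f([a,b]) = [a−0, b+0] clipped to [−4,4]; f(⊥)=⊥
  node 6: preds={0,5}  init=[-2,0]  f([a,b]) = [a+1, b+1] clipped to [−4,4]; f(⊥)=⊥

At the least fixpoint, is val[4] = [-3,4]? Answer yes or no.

no

Iteration log — 10 steps:
  step 1. node 0  ⊔preds=⊥  new=[-1,-1]  stable
  step 2. node 1  ⊔preds=[-3,-1]  new=[-3,-1]  old=⊥  +wl: 
  step 3. node 2  ⊔preds=[-1,-1]  new=[-2,0]  old=⊥  +wl: 
  step 4. node 3  ⊔preds=[-3,0]  new=[-4,1]  old=⊥  +wl: 
  step 5. node 4  ⊔preds=[-4,1]  new=[-3,3]  old=[-3,-1]  +wl: 1
  step 6. node 5  ⊔preds=[-2,0]  new=[-2,0]  old=⊥  +wl: 
  step 7. node 6  ⊔preds=[-2,0]  new=[-2,1]  old=[-2,0]  +wl: 
  step 8. node 1  ⊔preds=[-3,3]  new=[-3,3]  old=[-3,-1]  +wl: 3
  step 9. node 3  ⊔preds=[-3,3]  new=[-4,4]  old=[-4,1]  +wl: 4
  step 10. node 4  ⊔preds=[-4,4]  new=[-3,3]  stable

Least fixpoint reached:
  node 0: [-1,-1]
  node 1: [-3,3]
  node 2: [-2,0]
  node 3: [-4,4]
  node 4: [-3,3]
  node 5: [-2,0]
  node 6: [-2,1]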